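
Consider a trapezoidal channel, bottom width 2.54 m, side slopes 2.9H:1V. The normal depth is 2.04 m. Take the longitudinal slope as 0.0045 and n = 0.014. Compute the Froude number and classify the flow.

supercritical

With bottom width b = 2.54 m and side slope z = 2.9: A = (b + zy)y = (2.54 + 2.9×2.04)×2.04 = 17.25 m²; P = b + 2y√(1+z²) = 2.54 + 2×2.04×3.068 = 15.06 m.
Hydraulic radius R = A/P = 17.25/15.06 = 1.146 m.
V = (1/n) R^(2/3) √S = (1/0.014) × 1.146^(2/3) × √0.0045 = 5.247 m/s. Hydraulic depth D_h = A/T = 17.25/14.37 = 1.2 m.
Froude number Fr = V/√(g·D_h) = 5.247/√(9.81×1.2) = 1.53, which is greater than 1, so the flow is supercritical.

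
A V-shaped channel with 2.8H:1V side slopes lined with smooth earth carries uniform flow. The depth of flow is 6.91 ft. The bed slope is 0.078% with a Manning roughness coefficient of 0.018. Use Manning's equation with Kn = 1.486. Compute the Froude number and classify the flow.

For a triangular section with side slope z = 2.8: A = zy² = 2.8×6.91² = 133.7 ft²; P = 2y√(1+z²) = 2×6.91×2.973 = 41.09 ft.
Hydraulic radius R = A/P = 133.7/41.09 = 3.254 ft.
V = (1.486/n) R^(2/3) √S = (1.486/0.018) × 3.254^(2/3) × √0.00078 = 5.063 ft/s. Hydraulic depth D_h = A/T = 133.7/38.7 = 3.455 ft.
Froude number Fr = V/√(g·D_h) = 5.063/√(32.2×3.455) = 0.48, which is less than 1, so the flow is subcritical.

subcritical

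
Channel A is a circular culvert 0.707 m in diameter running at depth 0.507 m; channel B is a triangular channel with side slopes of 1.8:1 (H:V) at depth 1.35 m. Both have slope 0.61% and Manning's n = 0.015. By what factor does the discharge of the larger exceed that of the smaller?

Channel A: For a circular section of diameter D = 0.707 m at depth y = 0.507 m, the central angle is θ = 2 arccos(1 − 2y/D) = 4.04 rad. Then A = (D²/8)(θ − sin θ) = 0.3013 m² and P = Dθ/2 = 1.428 m. Hydraulic radius R = A/P = 0.3013/1.428 = 0.211 m. Q_A = (1/0.015)·0.3013·0.211^(2/3)·√0.0061 = 0.556 m³/s.
Channel B: For a triangular section with side slope z = 1.8: A = zy² = 1.8×1.35² = 3.281 m²; P = 2y√(1+z²) = 2×1.35×2.059 = 5.56 m. Hydraulic radius R = A/P = 3.281/5.56 = 0.5901 m. Q_B = (1/0.015)·3.281·0.5901^(2/3)·√0.0061 = 12.02 m³/s.
The larger discharge is 12.02 m³/s and the smaller is 0.556 m³/s; the ratio is 21.6.

21.6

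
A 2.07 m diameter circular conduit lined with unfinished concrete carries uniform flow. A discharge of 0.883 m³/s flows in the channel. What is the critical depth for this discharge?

At critical depth, Q² T / (g A³) = 1, i.e. A³/T = Q²/g = 0.883²/9.81 = 0.07948.
At y = 0.474 m: A³/T = 0.1128 — high.
At y = 0.337 m: A³/T = 0.02962 — low.
At y = 0.433 m: A³/T = 0.07919 — matches.

y_c = 0.433 m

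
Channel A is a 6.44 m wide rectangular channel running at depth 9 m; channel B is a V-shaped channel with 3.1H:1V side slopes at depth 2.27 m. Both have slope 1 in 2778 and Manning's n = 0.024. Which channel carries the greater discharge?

channel A

Channel A: Flow area A = b·y = 6.44 × 9 = 57.96 m². Wetted perimeter P = b + 2y = 6.44 + 2×9 = 24.44 m. Hydraulic radius R = A/P = 57.96/24.44 = 2.372 m. Q_A = (1/0.024)·57.96·2.372^(2/3)·√0.00036 = 81.48 m³/s.
Channel B: For a triangular section with side slope z = 3.1: A = zy² = 3.1×2.27² = 15.97 m²; P = 2y√(1+z²) = 2×2.27×3.257 = 14.79 m. Hydraulic radius R = A/P = 15.97/14.79 = 1.08 m. Q_B = (1/0.024)·15.97·1.08^(2/3)·√0.00036 = 13.29 m³/s.
Q_A = 81.48 m³/s vs Q_B = 13.29 m³/s, so channel A carries more.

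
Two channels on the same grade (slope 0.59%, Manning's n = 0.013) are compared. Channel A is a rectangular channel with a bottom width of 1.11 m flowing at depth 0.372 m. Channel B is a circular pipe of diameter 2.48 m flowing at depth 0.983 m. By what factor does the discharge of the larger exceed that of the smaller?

7.67

Channel A: Flow area A = b·y = 1.11 × 0.372 = 0.4129 m². Wetted perimeter P = b + 2y = 1.11 + 2×0.372 = 1.854 m. Hydraulic radius R = A/P = 0.4129/1.854 = 0.2227 m. Q_A = (1/0.013)·0.4129·0.2227^(2/3)·√0.0059 = 0.8964 m³/s.
Channel B: For a circular section of diameter D = 2.48 m at depth y = 0.983 m, the central angle is θ = 2 arccos(1 − 2y/D) = 2.724 rad. Then A = (D²/8)(θ − sin θ) = 1.782 m² and P = Dθ/2 = 3.378 m. Hydraulic radius R = A/P = 1.782/3.378 = 0.5277 m. Q_B = (1/0.013)·1.782·0.5277^(2/3)·√0.0059 = 6.878 m³/s.
The larger discharge is 6.878 m³/s and the smaller is 0.8964 m³/s; the ratio is 7.67.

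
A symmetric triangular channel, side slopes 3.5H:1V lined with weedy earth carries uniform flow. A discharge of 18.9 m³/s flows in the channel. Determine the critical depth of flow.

At critical depth, Q² T / (g A³) = 1, i.e. A³/T = Q²/g = 18.9²/9.81 = 36.41.
At y = 1.15 m: A³/T = 12.32 — too small.
At y = 1.74 m: A³/T = 97.69 — too large.
At y = 1.43 m: A³/T = 36.63 — matches.

y_c = 1.43 m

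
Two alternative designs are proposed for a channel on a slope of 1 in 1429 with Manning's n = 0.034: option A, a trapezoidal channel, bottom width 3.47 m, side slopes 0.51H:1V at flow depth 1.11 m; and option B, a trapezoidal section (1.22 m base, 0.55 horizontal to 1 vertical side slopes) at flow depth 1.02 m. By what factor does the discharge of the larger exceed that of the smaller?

3.19

Channel A: With bottom width b = 3.47 m and side slope z = 0.51: A = (b + zy)y = (3.47 + 0.51×1.11)×1.11 = 4.48 m²; P = b + 2y√(1+z²) = 3.47 + 2×1.11×1.123 = 5.962 m. Hydraulic radius R = A/P = 4.48/5.962 = 0.7514 m. Q_A = (1/0.034)·4.48·0.7514^(2/3)·√0.0006998 = 2.881 m³/s.
Channel B: With bottom width b = 1.22 m and side slope z = 0.55: A = (b + zy)y = (1.22 + 0.55×1.02)×1.02 = 1.817 m²; P = b + 2y√(1+z²) = 1.22 + 2×1.02×1.141 = 3.548 m. Hydraulic radius R = A/P = 1.817/3.548 = 0.512 m. Q_B = (1/0.034)·1.817·0.512^(2/3)·√0.0006998 = 0.9046 m³/s.
The larger discharge is 2.881 m³/s and the smaller is 0.9046 m³/s; the ratio is 3.19.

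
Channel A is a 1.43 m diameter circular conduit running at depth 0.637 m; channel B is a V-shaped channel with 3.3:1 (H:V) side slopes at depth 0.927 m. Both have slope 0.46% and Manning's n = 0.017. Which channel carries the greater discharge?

channel B

Channel A: For a circular section of diameter D = 1.43 m at depth y = 0.637 m, the central angle is θ = 2 arccos(1 − 2y/D) = 2.923 rad. Then A = (D²/8)(θ − sin θ) = 0.6917 m² and P = Dθ/2 = 2.09 m. Hydraulic radius R = A/P = 0.6917/2.09 = 0.331 m. Q_A = (1/0.017)·0.6917·0.331^(2/3)·√0.0046 = 1.32 m³/s.
Channel B: For a triangular section with side slope z = 3.3: A = zy² = 3.3×0.927² = 2.836 m²; P = 2y√(1+z²) = 2×0.927×3.448 = 6.393 m. Hydraulic radius R = A/P = 2.836/6.393 = 0.4436 m. Q_B = (1/0.017)·2.836·0.4436^(2/3)·√0.0046 = 6.58 m³/s.
Q_A = 1.32 m³/s vs Q_B = 6.58 m³/s, so channel B carries more.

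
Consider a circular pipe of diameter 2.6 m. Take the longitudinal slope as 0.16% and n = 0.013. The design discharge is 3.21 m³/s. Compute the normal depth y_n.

y_n = 0.908 m

Manning's equation rearranged: A R^(2/3) = nQ / (1·√S) = 0.013 × 3.21 / (√0.0016) = 1.043.
At y = 0.778 m: A R^(2/3) = 0.7763 — low.
At y = 0.997 m: A R^(2/3) = 1.242 — high.
At y = 0.908 m: A R^(2/3) = 1.043 — ≈ 1.043.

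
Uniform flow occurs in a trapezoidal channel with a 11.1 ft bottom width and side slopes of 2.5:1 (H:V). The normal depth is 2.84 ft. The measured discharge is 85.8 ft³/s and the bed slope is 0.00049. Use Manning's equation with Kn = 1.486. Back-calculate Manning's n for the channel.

With bottom width b = 11.1 ft and side slope z = 2.5: A = (b + zy)y = (11.1 + 2.5×2.84)×2.84 = 51.69 ft²; P = b + 2y√(1+z²) = 11.1 + 2×2.84×2.693 = 26.39 ft.
Hydraulic radius R = A/P = 51.69/26.39 = 1.958 ft.
Rearranging Manning's equation: n = (1.486/Q) A R^(2/3) S^(1/2) = (1.486/85.8) × 51.69 × 1.958^(2/3) × √0.00049 = 0.031.

n = 0.031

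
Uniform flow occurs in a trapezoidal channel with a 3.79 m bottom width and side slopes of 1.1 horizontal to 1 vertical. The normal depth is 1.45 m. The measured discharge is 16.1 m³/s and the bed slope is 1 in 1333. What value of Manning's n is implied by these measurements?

n = 0.013

With bottom width b = 3.79 m and side slope z = 1.1: A = (b + zy)y = (3.79 + 1.1×1.45)×1.45 = 7.808 m²; P = b + 2y√(1+z²) = 3.79 + 2×1.45×1.487 = 8.101 m.
Hydraulic radius R = A/P = 7.808/8.101 = 0.9638 m.
Rearranging Manning's equation: n = (1/Q) A R^(2/3) S^(1/2) = (1/16.1) × 7.808 × 0.9638^(2/3) × √0.0007502 = 0.013.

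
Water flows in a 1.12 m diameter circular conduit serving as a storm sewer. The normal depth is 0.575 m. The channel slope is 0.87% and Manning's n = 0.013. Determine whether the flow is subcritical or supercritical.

For a circular section of diameter D = 1.12 m at depth y = 0.575 m, the central angle is θ = 2 arccos(1 − 2y/D) = 3.195 rad. Then A = (D²/8)(θ − sin θ) = 0.5094 m² and P = Dθ/2 = 1.789 m.
Hydraulic radius R = A/P = 0.5094/1.789 = 0.2847 m.
V = (1/n) R^(2/3) √S = (1/0.013) × 0.2847^(2/3) × √0.0087 = 3.105 m/s. Hydraulic depth D_h = A/T = 0.5094/1.12 = 0.455 m.
Froude number Fr = V/√(g·D_h) = 3.105/√(9.81×0.455) = 1.47, which is greater than 1, so the flow is supercritical.

supercritical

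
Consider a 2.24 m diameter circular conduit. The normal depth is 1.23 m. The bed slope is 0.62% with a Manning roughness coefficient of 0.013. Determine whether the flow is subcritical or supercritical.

For a circular section of diameter D = 2.24 m at depth y = 1.23 m, the central angle is θ = 2 arccos(1 − 2y/D) = 3.338 rad. Then A = (D²/8)(θ − sin θ) = 2.216 m² and P = Dθ/2 = 3.739 m.
Hydraulic radius R = A/P = 2.216/3.739 = 0.5928 m.
V = (1/n) R^(2/3) √S = (1/0.013) × 0.5928^(2/3) × √0.0062 = 4.274 m/s. Hydraulic depth D_h = A/T = 2.216/2.229 = 0.9943 m.
Froude number Fr = V/√(g·D_h) = 4.274/√(9.81×0.9943) = 1.37, which is greater than 1, so the flow is supercritical.

supercritical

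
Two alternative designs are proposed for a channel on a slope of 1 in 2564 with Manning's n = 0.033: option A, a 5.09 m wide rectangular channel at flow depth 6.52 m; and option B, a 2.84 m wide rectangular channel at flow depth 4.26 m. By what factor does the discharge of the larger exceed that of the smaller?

Channel A: Flow area A = b·y = 5.09 × 6.52 = 33.19 m². Wetted perimeter P = b + 2y = 5.09 + 2×6.52 = 18.13 m. Hydraulic radius R = A/P = 33.19/18.13 = 1.83 m. Q_A = (1/0.033)·33.19·1.83^(2/3)·√0.00039 = 29.72 m³/s.
Channel B: Flow area A = b·y = 2.84 × 4.26 = 12.1 m². Wetted perimeter P = b + 2y = 2.84 + 2×4.26 = 11.36 m. Hydraulic radius R = A/P = 12.1/11.36 = 1.065 m. Q_B = (1/0.033)·12.1·1.065^(2/3)·√0.00039 = 7.551 m³/s.
The larger discharge is 29.72 m³/s and the smaller is 7.551 m³/s; the ratio is 3.94.

3.94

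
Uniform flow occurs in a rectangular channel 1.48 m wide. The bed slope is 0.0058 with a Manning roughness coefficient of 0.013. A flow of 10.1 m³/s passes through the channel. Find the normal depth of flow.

Manning's equation rearranged: A R^(2/3) = nQ / (1·√S) = 0.013 × 10.1 / (√0.0058) = 1.724.
Try y = 1.54 m: A R^(2/3) = 1.435 — too small.
Try y = 2.07 m: A R^(2/3) = 2.044 — too large.
Try y = 1.79 m: A R^(2/3) = 1.721 — close enough.

y_n = 1.79 m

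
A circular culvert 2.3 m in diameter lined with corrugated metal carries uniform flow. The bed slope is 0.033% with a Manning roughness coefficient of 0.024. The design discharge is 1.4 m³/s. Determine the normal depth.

y_n = 1.34 m

Manning's equation rearranged: A R^(2/3) = nQ / (1·√S) = 0.024 × 1.4 / (√0.00033) = 1.85.
At y = 1.55 m: A R^(2/3) = 2.286 — too large.
At y = 1.09 m: A R^(2/3) = 1.31 — too small.
At y = 1.34 m: A R^(2/3) = 1.844 — ≈ 1.85.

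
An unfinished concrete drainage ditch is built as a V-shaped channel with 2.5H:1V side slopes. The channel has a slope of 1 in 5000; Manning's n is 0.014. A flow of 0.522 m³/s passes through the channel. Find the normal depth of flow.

y_n = 0.671 m

Manning's equation rearranged: A R^(2/3) = nQ / (1·√S) = 0.014 × 0.522 / (√0.0002) = 0.5168.
At y = 0.726 m: A R^(2/3) = 0.6382 — high.
At y = 0.671 m: A R^(2/3) = 0.5172 — close enough.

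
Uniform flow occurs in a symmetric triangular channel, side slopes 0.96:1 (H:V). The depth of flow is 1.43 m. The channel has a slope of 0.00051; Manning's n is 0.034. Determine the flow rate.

Q = 0.816 m³/s

For a triangular section with side slope z = 0.96: A = zy² = 0.96×1.43² = 1.963 m²; P = 2y√(1+z²) = 2×1.43×1.386 = 3.965 m.
Hydraulic radius R = A/P = 1.963/3.965 = 0.4952 m.
Manning's equation: Q = (1/n) A R^(2/3) S^(1/2) = (1/0.034) × 1.963 × 0.4952^(2/3) × 0.00051^(1/2) = 0.816 m³/s.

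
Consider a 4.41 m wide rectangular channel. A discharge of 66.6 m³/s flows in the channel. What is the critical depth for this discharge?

For a rectangular channel, critical depth y_c = (q²/g)^(1/3) where q = Q/b = 66.6/4.41 = 15.1 m²/s.
So y_c = (15.1²/9.81)^(1/3) = 2.85 m.

y_c = 2.85 m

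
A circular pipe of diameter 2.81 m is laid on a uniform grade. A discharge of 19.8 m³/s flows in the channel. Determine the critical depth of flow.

At critical depth, Q² T / (g A³) = 1, i.e. A³/T = Q²/g = 19.8²/9.81 = 39.96.
Try y = 1.66 m: A³/T = 20.07 — low.
Try y = 2.42 m: A³/T = 94.34 — high.
Try y = 1.98 m: A³/T = 39.73 — ≈ 39.96.

y_c = 1.98 m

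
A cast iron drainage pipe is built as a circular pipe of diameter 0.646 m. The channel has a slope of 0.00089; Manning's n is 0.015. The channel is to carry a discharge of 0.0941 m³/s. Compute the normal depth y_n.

Manning's equation rearranged: A R^(2/3) = nQ / (1·√S) = 0.015 × 0.0941 / (√0.00089) = 0.04731.
Trying y = 0.372 m: A R^(2/3) = 0.06127 — over.
Trying y = 0.279 m: A R^(2/3) = 0.03763 — short.
Trying y = 0.318 m: A R^(2/3) = 0.04733 — ≈ 0.04731.

y_n = 0.318 m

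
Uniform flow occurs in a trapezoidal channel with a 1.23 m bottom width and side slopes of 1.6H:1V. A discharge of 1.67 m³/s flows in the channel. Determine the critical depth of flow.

At critical depth, Q² T / (g A³) = 1, i.e. A³/T = Q²/g = 1.67²/9.81 = 0.2843.
At y = 0.345 m: A³/T = 0.09956 — low.
At y = 0.592 m: A³/T = 0.6853 — high.
At y = 0.465 m: A³/T = 0.2845 — close enough.

y_c = 0.465 m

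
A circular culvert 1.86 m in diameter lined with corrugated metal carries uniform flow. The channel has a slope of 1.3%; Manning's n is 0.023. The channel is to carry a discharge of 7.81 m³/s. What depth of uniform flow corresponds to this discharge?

Manning's equation rearranged: A R^(2/3) = nQ / (1·√S) = 0.023 × 7.81 / (√0.013) = 1.575.
At y = 1.26 m: A R^(2/3) = 1.307 — too small.
At y = 1.6 m: A R^(2/3) = 1.695 — too large.
At y = 1.47 m: A R^(2/3) = 1.575 — ≈ 1.575.

y_n = 1.47 m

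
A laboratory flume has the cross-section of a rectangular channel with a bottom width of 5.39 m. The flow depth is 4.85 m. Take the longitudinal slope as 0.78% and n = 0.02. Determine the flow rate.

Flow area A = b·y = 5.39 × 4.85 = 26.14 m². Wetted perimeter P = b + 2y = 5.39 + 2×4.85 = 15.09 m.
Hydraulic radius R = A/P = 26.14/15.09 = 1.732 m.
Manning's equation: Q = (1/n) A R^(2/3) S^(1/2) = (1/0.02) × 26.14 × 1.732^(2/3) × 0.0078^(1/2) = 167 m³/s.

Q = 167 m³/s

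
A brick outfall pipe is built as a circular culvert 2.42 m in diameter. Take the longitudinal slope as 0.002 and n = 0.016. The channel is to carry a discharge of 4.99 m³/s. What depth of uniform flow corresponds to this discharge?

Manning's equation rearranged: A R^(2/3) = nQ / (1·√S) = 0.016 × 4.99 / (√0.002) = 1.785.
Trying y = 1.45 m: A R^(2/3) = 2.206 — over.
Trying y = 1.13 m: A R^(2/3) = 1.462 — short.
Trying y = 1.27 m: A R^(2/3) = 1.784 — matches.

y_n = 1.27 m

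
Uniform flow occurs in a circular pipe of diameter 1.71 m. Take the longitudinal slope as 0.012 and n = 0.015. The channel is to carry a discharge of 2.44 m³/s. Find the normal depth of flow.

y_n = 0.591 m

Manning's equation rearranged: A R^(2/3) = nQ / (1·√S) = 0.015 × 2.44 / (√0.012) = 0.3341.
At y = 0.431 m: A R^(2/3) = 0.1814 — too small.
At y = 0.655 m: A R^(2/3) = 0.4056 — too large.
At y = 0.591 m: A R^(2/3) = 0.3346 — matches.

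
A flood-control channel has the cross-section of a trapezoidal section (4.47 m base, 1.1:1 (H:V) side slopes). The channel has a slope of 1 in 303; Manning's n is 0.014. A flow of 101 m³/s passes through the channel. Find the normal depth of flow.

y_n = 2.54 m

Manning's equation rearranged: A R^(2/3) = nQ / (1·√S) = 0.014 × 101 / (√0.0033) = 24.61.
At y = 1.95 m: A R^(2/3) = 15.02 — short.
At y = 3 m: A R^(2/3) = 33.73 — over.
At y = 2.54 m: A R^(2/3) = 24.55 — matches.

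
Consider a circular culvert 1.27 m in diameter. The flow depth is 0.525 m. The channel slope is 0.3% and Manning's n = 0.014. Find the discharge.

For a circular section of diameter D = 1.27 m at depth y = 0.525 m, the central angle is θ = 2 arccos(1 − 2y/D) = 2.793 rad. Then A = (D²/8)(θ − sin θ) = 0.4944 m² and P = Dθ/2 = 1.774 m.
Hydraulic radius R = A/P = 0.4944/1.774 = 0.2787 m.
Manning's equation: Q = (1/n) A R^(2/3) S^(1/2) = (1/0.014) × 0.4944 × 0.2787^(2/3) × 0.003^(1/2) = 0.825 m³/s.

Q = 0.825 m³/s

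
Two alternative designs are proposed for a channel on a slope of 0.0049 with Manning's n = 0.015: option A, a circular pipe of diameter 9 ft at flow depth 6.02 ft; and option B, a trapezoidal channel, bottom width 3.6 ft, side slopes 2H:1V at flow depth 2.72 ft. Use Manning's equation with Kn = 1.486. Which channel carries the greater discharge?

Channel A: For a circular section of diameter D = 9 ft at depth y = 6.02 ft, the central angle is θ = 2 arccos(1 − 2y/D) = 3.831 rad. Then A = (D²/8)(θ − sin θ) = 45.22 ft² and P = Dθ/2 = 17.24 ft. Hydraulic radius R = A/P = 45.22/17.24 = 2.623 ft. Q_A = (1.486/0.015)·45.22·2.623^(2/3)·√0.0049 = 596.5 ft³/s.
Channel B: With bottom width b = 3.6 ft and side slope z = 2: A = (b + zy)y = (3.6 + 2×2.72)×2.72 = 24.59 ft²; P = b + 2y√(1+z²) = 3.6 + 2×2.72×2.236 = 15.76 ft. Hydraulic radius R = A/P = 24.59/15.76 = 1.56 ft. Q_B = (1.486/0.015)·24.59·1.56^(2/3)·√0.0049 = 229.3 ft³/s.
Q_A = 596.5 ft³/s vs Q_B = 229.3 ft³/s, so channel A carries more.

channel A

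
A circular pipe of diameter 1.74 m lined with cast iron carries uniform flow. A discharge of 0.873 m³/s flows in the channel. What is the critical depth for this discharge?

At critical depth, Q² T / (g A³) = 1, i.e. A³/T = Q²/g = 0.873²/9.81 = 0.07769.
Trying y = 0.537 m: A³/T = 0.1511 — high.
Trying y = 0.311 m: A³/T = 0.01794 — low.
Trying y = 0.452 m: A³/T = 0.07741 — close enough.

y_c = 0.452 m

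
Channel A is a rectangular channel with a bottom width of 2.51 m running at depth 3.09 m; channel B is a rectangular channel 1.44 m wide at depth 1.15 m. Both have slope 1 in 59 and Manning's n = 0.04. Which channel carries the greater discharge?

channel A

Channel A: Flow area A = b·y = 2.51 × 3.09 = 7.756 m². Wetted perimeter P = b + 2y = 2.51 + 2×3.09 = 8.69 m. Hydraulic radius R = A/P = 7.756/8.69 = 0.8925 m. Q_A = (1/0.04)·7.756·0.8925^(2/3)·√0.01695 = 23.4 m³/s.
Channel B: Flow area A = b·y = 1.44 × 1.15 = 1.656 m². Wetted perimeter P = b + 2y = 1.44 + 2×1.15 = 3.74 m. Hydraulic radius R = A/P = 1.656/3.74 = 0.4428 m. Q_B = (1/0.04)·1.656·0.4428^(2/3)·√0.01695 = 3.131 m³/s.
Q_A = 23.4 m³/s vs Q_B = 3.131 m³/s, so channel A carries more.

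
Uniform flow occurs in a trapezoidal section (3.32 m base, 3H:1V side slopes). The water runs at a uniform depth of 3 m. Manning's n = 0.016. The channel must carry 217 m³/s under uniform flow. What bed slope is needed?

S = 0.0045

With bottom width b = 3.32 m and side slope z = 3: A = (b + zy)y = (3.32 + 3×3)×3 = 36.96 m²; P = b + 2y√(1+z²) = 3.32 + 2×3×3.162 = 22.29 m.
Hydraulic radius R = A/P = 36.96/22.29 = 1.658 m.
From Manning's equation, S = [nQ / (1 A R^(2/3))]² = [0.016 × 217 / (1 × 36.96 × 1.658^(2/3))]² = 0.0045.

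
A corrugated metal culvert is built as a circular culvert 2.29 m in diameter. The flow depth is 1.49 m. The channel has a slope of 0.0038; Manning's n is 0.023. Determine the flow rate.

Q = 5.77 m³/s

For a circular section of diameter D = 2.29 m at depth y = 1.49 m, the central angle is θ = 2 arccos(1 − 2y/D) = 3.754 rad. Then A = (D²/8)(θ − sin θ) = 2.837 m² and P = Dθ/2 = 4.298 m.
Hydraulic radius R = A/P = 2.837/4.298 = 0.6601 m.
Manning's equation: Q = (1/n) A R^(2/3) S^(1/2) = (1/0.023) × 2.837 × 0.6601^(2/3) × 0.0038^(1/2) = 5.77 m³/s.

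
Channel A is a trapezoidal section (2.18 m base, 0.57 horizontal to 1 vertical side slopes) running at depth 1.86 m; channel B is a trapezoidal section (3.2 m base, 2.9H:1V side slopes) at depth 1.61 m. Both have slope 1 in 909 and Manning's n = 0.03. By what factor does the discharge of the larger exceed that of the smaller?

2.16

Channel A: With bottom width b = 2.18 m and side slope z = 0.57: A = (b + zy)y = (2.18 + 0.57×1.86)×1.86 = 6.027 m²; P = b + 2y√(1+z²) = 2.18 + 2×1.86×1.151 = 6.462 m. Hydraulic radius R = A/P = 6.027/6.462 = 0.9327 m. Q_A = (1/0.03)·6.027·0.9327^(2/3)·√0.0011 = 6.361 m³/s.
Channel B: With bottom width b = 3.2 m and side slope z = 2.9: A = (b + zy)y = (3.2 + 2.9×1.61)×1.61 = 12.67 m²; P = b + 2y√(1+z²) = 3.2 + 2×1.61×3.068 = 13.08 m. Hydraulic radius R = A/P = 12.67/13.08 = 0.9688 m. Q_B = (1/0.03)·12.67·0.9688^(2/3)·√0.0011 = 13.71 m³/s.
The larger discharge is 13.71 m³/s and the smaller is 6.361 m³/s; the ratio is 2.16.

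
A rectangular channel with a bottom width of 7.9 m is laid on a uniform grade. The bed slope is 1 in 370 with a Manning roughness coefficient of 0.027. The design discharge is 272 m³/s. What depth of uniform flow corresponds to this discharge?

y_n = 9.1 m

Manning's equation rearranged: A R^(2/3) = nQ / (1·√S) = 0.027 × 272 / (√0.002703) = 141.3.
Trying y = 10.8 m: A R^(2/3) = 173.2 — high.
Trying y = 7.93 m: A R^(2/3) = 119.6 — low.
Trying y = 9.1 m: A R^(2/3) = 141.3 — close enough.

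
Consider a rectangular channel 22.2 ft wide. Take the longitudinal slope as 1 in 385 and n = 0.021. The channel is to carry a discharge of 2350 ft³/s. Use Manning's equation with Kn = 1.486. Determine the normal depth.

y_n = 9.78 ft

Manning's equation rearranged: A R^(2/3) = nQ / (1.486·√S) = 0.021 × 2350 / (1.486 × √0.002597) = 651.6.
At y = 12.1 ft: A R^(2/3) = 866.1 — over.
At y = 9.78 ft: A R^(2/3) = 651.6 — matches.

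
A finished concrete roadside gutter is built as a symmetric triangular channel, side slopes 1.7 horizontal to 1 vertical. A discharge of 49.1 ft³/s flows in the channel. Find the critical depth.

y_c = 2.2 ft

At critical depth, Q² T / (g A³) = 1, i.e. A³/T = Q²/g = 49.1²/32.2 = 74.87.
At y = 2.59 ft: A³/T = 168.4 — over.
At y = 1.64 ft: A³/T = 17.14 — short.
At y = 2.2 ft: A³/T = 74.47 — close enough.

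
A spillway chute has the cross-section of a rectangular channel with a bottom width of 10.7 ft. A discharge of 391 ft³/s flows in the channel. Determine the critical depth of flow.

y_c = 3.46 ft

For a rectangular channel, critical depth y_c = (q²/g)^(1/3) where q = Q/b = 391/10.7 = 36.54 ft²/s.
So y_c = (36.54²/32.2)^(1/3) = 3.46 ft.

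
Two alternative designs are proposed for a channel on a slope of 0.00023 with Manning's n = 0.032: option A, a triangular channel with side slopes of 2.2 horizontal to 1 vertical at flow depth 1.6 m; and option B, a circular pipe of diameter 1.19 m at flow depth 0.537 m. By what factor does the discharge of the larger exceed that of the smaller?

Channel A: For a triangular section with side slope z = 2.2: A = zy² = 2.2×1.6² = 5.632 m²; P = 2y√(1+z²) = 2×1.6×2.417 = 7.733 m. Hydraulic radius R = A/P = 5.632/7.733 = 0.7283 m. Q_A = (1/0.032)·5.632·0.7283^(2/3)·√0.00023 = 2.161 m³/s.
Channel B: For a circular section of diameter D = 1.19 m at depth y = 0.537 m, the central angle is θ = 2 arccos(1 − 2y/D) = 2.946 rad. Then A = (D²/8)(θ − sin θ) = 0.4872 m² and P = Dθ/2 = 1.753 m. Hydraulic radius R = A/P = 0.4872/1.753 = 0.2779 m. Q_B = (1/0.032)·0.4872·0.2779^(2/3)·√0.00023 = 0.09833 m³/s.
The larger discharge is 2.161 m³/s and the smaller is 0.09833 m³/s; the ratio is 22.

22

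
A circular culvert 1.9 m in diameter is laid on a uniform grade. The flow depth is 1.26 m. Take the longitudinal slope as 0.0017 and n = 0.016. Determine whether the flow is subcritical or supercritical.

For a circular section of diameter D = 1.9 m at depth y = 1.26 m, the central angle is θ = 2 arccos(1 − 2y/D) = 3.806 rad. Then A = (D²/8)(θ − sin θ) = 1.996 m² and P = Dθ/2 = 3.616 m.
Hydraulic radius R = A/P = 1.996/3.616 = 0.552 m.
V = (1/n) R^(2/3) √S = (1/0.016) × 0.552^(2/3) × √0.0017 = 1.734 m/s. Hydraulic depth D_h = A/T = 1.996/1.796 = 1.111 m.
Froude number Fr = V/√(g·D_h) = 1.734/√(9.81×1.111) = 0.525, which is less than 1, so the flow is subcritical.

subcritical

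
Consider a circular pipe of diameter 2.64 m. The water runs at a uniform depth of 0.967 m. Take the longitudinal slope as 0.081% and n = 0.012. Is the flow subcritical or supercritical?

For a circular section of diameter D = 2.64 m at depth y = 0.967 m, the central angle is θ = 2 arccos(1 − 2y/D) = 2.6 rad. Then A = (D²/8)(θ − sin θ) = 1.816 m² and P = Dθ/2 = 3.432 m.
Hydraulic radius R = A/P = 1.816/3.432 = 0.5292 m.
V = (1/n) R^(2/3) √S = (1/0.012) × 0.5292^(2/3) × √0.00081 = 1.552 m/s. Hydraulic depth D_h = A/T = 1.816/2.544 = 0.714 m.
Froude number Fr = V/√(g·D_h) = 1.552/√(9.81×0.714) = 0.586, which is less than 1, so the flow is subcritical.

subcritical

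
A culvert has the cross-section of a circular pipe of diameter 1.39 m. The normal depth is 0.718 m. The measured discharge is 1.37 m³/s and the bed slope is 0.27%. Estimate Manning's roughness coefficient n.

For a circular section of diameter D = 1.39 m at depth y = 0.718 m, the central angle is θ = 2 arccos(1 − 2y/D) = 3.208 rad. Then A = (D²/8)(θ − sin θ) = 0.7907 m² and P = Dθ/2 = 2.229 m.
Hydraulic radius R = A/P = 0.7907/2.229 = 0.3547 m.
Rearranging Manning's equation: n = (1/Q) A R^(2/3) S^(1/2) = (1/1.37) × 0.7907 × 0.3547^(2/3) × √0.0027 = 0.015.

n = 0.015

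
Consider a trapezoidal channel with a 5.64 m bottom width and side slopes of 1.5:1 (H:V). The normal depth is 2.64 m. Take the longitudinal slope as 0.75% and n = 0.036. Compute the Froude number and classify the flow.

With bottom width b = 5.64 m and side slope z = 1.5: A = (b + zy)y = (5.64 + 1.5×2.64)×2.64 = 25.34 m²; P = b + 2y√(1+z²) = 5.64 + 2×2.64×1.803 = 15.16 m.
Hydraulic radius R = A/P = 25.34/15.16 = 1.672 m.
V = (1/n) R^(2/3) √S = (1/0.036) × 1.672^(2/3) × √0.0075 = 3.389 m/s. Hydraulic depth D_h = A/T = 25.34/13.56 = 1.869 m.
Froude number Fr = V/√(g·D_h) = 3.389/√(9.81×1.869) = 0.791, which is less than 1, so the flow is subcritical.

subcritical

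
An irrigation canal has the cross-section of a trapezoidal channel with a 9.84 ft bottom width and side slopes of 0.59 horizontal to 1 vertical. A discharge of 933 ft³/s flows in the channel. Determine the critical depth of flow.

At critical depth, Q² T / (g A³) = 1, i.e. A³/T = Q²/g = 933²/32.2 = 27030.
Trying y = 4.98 ft: A³/T = 16400 — low.
Trying y = 7.03 ft: A³/T = 52430 — high.
Trying y = 5.78 ft: A³/T = 26960 — matches.

y_c = 5.78 ft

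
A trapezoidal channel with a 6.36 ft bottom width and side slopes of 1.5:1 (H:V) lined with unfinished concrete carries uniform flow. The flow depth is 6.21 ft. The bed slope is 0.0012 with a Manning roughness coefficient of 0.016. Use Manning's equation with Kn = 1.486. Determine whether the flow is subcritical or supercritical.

subcritical

With bottom width b = 6.36 ft and side slope z = 1.5: A = (b + zy)y = (6.36 + 1.5×6.21)×6.21 = 97.34 ft²; P = b + 2y√(1+z²) = 6.36 + 2×6.21×1.803 = 28.75 ft.
Hydraulic radius R = A/P = 97.34/28.75 = 3.386 ft.
V = (1.486/n) R^(2/3) √S = (1.486/0.016) × 3.386^(2/3) × √0.0012 = 7.254 ft/s. Hydraulic depth D_h = A/T = 97.34/24.99 = 3.895 ft.
Froude number Fr = V/√(g·D_h) = 7.254/√(32.2×3.895) = 0.648, which is less than 1, so the flow is subcritical.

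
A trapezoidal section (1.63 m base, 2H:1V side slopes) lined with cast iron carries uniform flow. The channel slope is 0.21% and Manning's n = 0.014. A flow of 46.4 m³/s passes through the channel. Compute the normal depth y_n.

y_n = 2.17 m

Manning's equation rearranged: A R^(2/3) = nQ / (1·√S) = 0.014 × 46.4 / (√0.0021) = 14.18.
Trying y = 2.68 m: A R^(2/3) = 23.17 — too large.
Trying y = 2.17 m: A R^(2/3) = 14.16 — ≈ 14.18.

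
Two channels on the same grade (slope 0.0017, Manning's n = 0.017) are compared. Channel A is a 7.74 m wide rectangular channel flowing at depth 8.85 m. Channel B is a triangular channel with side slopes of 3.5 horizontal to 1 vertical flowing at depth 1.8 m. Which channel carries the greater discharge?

Channel A: Flow area A = b·y = 7.74 × 8.85 = 68.5 m². Wetted perimeter P = b + 2y = 7.74 + 2×8.85 = 25.44 m. Hydraulic radius R = A/P = 68.5/25.44 = 2.693 m. Q_A = (1/0.017)·68.5·2.693^(2/3)·√0.0017 = 321.5 m³/s.
Channel B: For a triangular section with side slope z = 3.5: A = zy² = 3.5×1.8² = 11.34 m²; P = 2y√(1+z²) = 2×1.8×3.64 = 13.1 m. Hydraulic radius R = A/P = 11.34/13.1 = 0.8654 m. Q_B = (1/0.017)·11.34·0.8654^(2/3)·√0.0017 = 24.98 m³/s.
Q_A = 321.5 m³/s vs Q_B = 24.98 m³/s, so channel A carries more.

channel A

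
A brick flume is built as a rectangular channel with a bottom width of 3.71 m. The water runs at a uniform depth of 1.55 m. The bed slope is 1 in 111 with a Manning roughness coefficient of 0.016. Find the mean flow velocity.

Flow area A = b·y = 3.71 × 1.55 = 5.75 m². Wetted perimeter P = b + 2y = 3.71 + 2×1.55 = 6.81 m.
Hydraulic radius R = A/P = 5.75/6.81 = 0.8444 m.
From Manning's equation, V = (1/n) R^(2/3) S^(1/2) = (1/0.016) × 0.8444^(2/3) × 0.009009^(1/2) = 5.3 m/s.

V = 5.3 m/s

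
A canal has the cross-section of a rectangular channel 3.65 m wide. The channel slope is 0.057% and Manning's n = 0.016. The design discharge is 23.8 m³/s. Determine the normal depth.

y_n = 3.8 m

Manning's equation rearranged: A R^(2/3) = nQ / (1·√S) = 0.016 × 23.8 / (√0.00057) = 15.95.
Try y = 2.69 m: A R^(2/3) = 10.38 — low.
Try y = 4.83 m: A R^(2/3) = 21.26 — high.
Try y = 3.8 m: A R^(2/3) = 15.95 — ≈ 15.95.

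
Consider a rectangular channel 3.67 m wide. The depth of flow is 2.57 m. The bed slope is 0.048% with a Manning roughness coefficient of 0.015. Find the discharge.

Flow area A = b·y = 3.67 × 2.57 = 9.432 m². Wetted perimeter P = b + 2y = 3.67 + 2×2.57 = 8.81 m.
Hydraulic radius R = A/P = 9.432/8.81 = 1.071 m.
Manning's equation: Q = (1/n) A R^(2/3) S^(1/2) = (1/0.015) × 9.432 × 1.071^(2/3) × 0.00048^(1/2) = 14.4 m³/s.

Q = 14.4 m³/s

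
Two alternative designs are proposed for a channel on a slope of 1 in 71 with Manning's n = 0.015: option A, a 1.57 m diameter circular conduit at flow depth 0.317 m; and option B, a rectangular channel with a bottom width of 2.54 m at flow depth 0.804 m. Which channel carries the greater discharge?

Channel A: For a circular section of diameter D = 1.57 m at depth y = 0.317 m, the central angle is θ = 2 arccos(1 − 2y/D) = 1.864 rad. Then A = (D²/8)(θ − sin θ) = 0.2794 m² and P = Dθ/2 = 1.463 m. Hydraulic radius R = A/P = 0.2794/1.463 = 0.1909 m. Q_A = (1/0.015)·0.2794·0.1909^(2/3)·√0.01408 = 0.733 m³/s.
Channel B: Flow area A = b·y = 2.54 × 0.804 = 2.042 m². Wetted perimeter P = b + 2y = 2.54 + 2×0.804 = 4.148 m. Hydraulic radius R = A/P = 2.042/4.148 = 0.4923 m. Q_B = (1/0.015)·2.042·0.4923^(2/3)·√0.01408 = 10.07 m³/s.
Q_A = 0.733 m³/s vs Q_B = 10.07 m³/s, so channel B carries more.

channel B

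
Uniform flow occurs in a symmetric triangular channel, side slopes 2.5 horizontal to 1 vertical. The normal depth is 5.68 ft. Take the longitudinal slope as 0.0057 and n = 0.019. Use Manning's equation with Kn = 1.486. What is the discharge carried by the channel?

For a triangular section with side slope z = 2.5: A = zy² = 2.5×5.68² = 80.66 ft²; P = 2y√(1+z²) = 2×5.68×2.693 = 30.59 ft.
Hydraulic radius R = A/P = 80.66/30.59 = 2.637 ft.
Manning's equation: Q = (1.486/n) A R^(2/3) S^(1/2) = (1.486/0.019) × 80.66 × 2.637^(2/3) × 0.0057^(1/2) = 909 ft³/s.

Q = 909 ft³/s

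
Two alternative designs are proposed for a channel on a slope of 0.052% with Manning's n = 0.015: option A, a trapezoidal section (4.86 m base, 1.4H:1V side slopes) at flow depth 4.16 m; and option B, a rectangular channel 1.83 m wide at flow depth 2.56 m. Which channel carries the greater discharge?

channel A

Channel A: With bottom width b = 4.86 m and side slope z = 1.4: A = (b + zy)y = (4.86 + 1.4×4.16)×4.16 = 44.45 m²; P = b + 2y√(1+z²) = 4.86 + 2×4.16×1.72 = 19.17 m. Hydraulic radius R = A/P = 44.45/19.17 = 2.318 m. Q_A = (1/0.015)·44.45·2.318^(2/3)·√0.00052 = 118.3 m³/s.
Channel B: Flow area A = b·y = 1.83 × 2.56 = 4.685 m². Wetted perimeter P = b + 2y = 1.83 + 2×2.56 = 6.95 m. Hydraulic radius R = A/P = 4.685/6.95 = 0.6741 m. Q_B = (1/0.015)·4.685·0.6741^(2/3)·√0.00052 = 5.475 m³/s.
Q_A = 118.3 m³/s vs Q_B = 5.475 m³/s, so channel A carries more.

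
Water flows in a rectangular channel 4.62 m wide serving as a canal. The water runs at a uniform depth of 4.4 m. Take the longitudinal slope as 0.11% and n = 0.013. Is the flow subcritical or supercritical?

Flow area A = b·y = 4.62 × 4.4 = 20.33 m². Wetted perimeter P = b + 2y = 4.62 + 2×4.4 = 13.42 m.
Hydraulic radius R = A/P = 20.33/13.42 = 1.515 m.
V = (1/n) R^(2/3) √S = (1/0.013) × 1.515^(2/3) × √0.0011 = 3.365 m/s. Hydraulic depth D_h = A/T = 20.33/4.62 = 4.4 m.
Froude number Fr = V/√(g·D_h) = 3.365/√(9.81×4.4) = 0.512, which is less than 1, so the flow is subcritical.

subcritical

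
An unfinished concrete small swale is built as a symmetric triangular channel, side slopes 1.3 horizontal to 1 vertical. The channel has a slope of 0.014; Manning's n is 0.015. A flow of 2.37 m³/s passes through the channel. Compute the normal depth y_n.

y_n = 0.728 m

Manning's equation rearranged: A R^(2/3) = nQ / (1·√S) = 0.015 × 2.37 / (√0.014) = 0.3005.
Try y = 0.884 m: A R^(2/3) = 0.5049 — over.
Try y = 0.728 m: A R^(2/3) = 0.3008 — close enough.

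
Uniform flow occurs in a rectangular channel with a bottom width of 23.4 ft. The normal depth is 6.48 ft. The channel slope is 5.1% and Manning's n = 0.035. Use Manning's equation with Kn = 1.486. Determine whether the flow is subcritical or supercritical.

Flow area A = b·y = 23.4 × 6.48 = 151.6 ft². Wetted perimeter P = b + 2y = 23.4 + 2×6.48 = 36.36 ft.
Hydraulic radius R = A/P = 151.6/36.36 = 4.17 ft.
V = (1.486/n) R^(2/3) √S = (1.486/0.035) × 4.17^(2/3) × √0.051 = 24.84 ft/s. Hydraulic depth D_h = A/T = 151.6/23.4 = 6.48 ft.
Froude number Fr = V/√(g·D_h) = 24.84/√(32.2×6.48) = 1.72, which is greater than 1, so the flow is supercritical.

supercritical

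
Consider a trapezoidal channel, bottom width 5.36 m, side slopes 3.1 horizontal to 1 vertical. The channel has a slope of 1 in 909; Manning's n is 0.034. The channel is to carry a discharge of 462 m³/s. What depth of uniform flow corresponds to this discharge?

Manning's equation rearranged: A R^(2/3) = nQ / (1·√S) = 0.034 × 462 / (√0.0011) = 473.6.
Try y = 7.81 m: A R^(2/3) = 592.2 — over.
Try y = 7.12 m: A R^(2/3) = 473.5 — matches.

y_n = 7.12 m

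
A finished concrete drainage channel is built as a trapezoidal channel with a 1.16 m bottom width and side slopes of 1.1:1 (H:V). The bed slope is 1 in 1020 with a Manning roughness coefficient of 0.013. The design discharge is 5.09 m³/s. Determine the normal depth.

Manning's equation rearranged: A R^(2/3) = nQ / (1·√S) = 0.013 × 5.09 / (√0.0009804) = 2.113.
Trying y = 1.42 m: A R^(2/3) = 3.1 — too large.
Trying y = 0.86 m: A R^(2/3) = 1.122 — too small.
Trying y = 1.18 m: A R^(2/3) = 2.112 — close enough.

y_n = 1.18 m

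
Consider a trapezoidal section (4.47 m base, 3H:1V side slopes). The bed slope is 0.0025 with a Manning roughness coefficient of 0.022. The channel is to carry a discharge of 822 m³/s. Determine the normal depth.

y_n = 6.56 m

Manning's equation rearranged: A R^(2/3) = nQ / (1·√S) = 0.022 × 822 / (√0.0025) = 361.7.
Trying y = 4.83 m: A R^(2/3) = 173.8 — low.
Trying y = 7.75 m: A R^(2/3) = 542.8 — high.
Trying y = 6.56 m: A R^(2/3) = 361.5 — matches.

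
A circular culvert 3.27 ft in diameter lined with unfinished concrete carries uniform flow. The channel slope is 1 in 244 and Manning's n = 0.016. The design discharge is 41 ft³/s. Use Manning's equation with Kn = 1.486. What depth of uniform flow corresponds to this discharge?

Manning's equation rearranged: A R^(2/3) = nQ / (1.486·√S) = 0.016 × 41 / (1.486 × √0.004098) = 6.896.
Try y = 2.07 ft: A R^(2/3) = 5.345 — too small.
Try y = 2.8 ft: A R^(2/3) = 7.607 — too large.
Try y = 2.52 ft: A R^(2/3) = 6.904 — ≈ 6.896.

y_n = 2.52 ft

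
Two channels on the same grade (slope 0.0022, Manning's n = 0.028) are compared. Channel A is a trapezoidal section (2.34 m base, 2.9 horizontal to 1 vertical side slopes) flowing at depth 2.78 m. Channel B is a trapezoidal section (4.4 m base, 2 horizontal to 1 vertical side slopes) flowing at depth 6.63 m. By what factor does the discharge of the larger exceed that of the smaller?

7.07

Channel A: With bottom width b = 2.34 m and side slope z = 2.9: A = (b + zy)y = (2.34 + 2.9×2.78)×2.78 = 28.92 m²; P = b + 2y√(1+z²) = 2.34 + 2×2.78×3.068 = 19.4 m. Hydraulic radius R = A/P = 28.92/19.4 = 1.491 m. Q_A = (1/0.028)·28.92·1.491^(2/3)·√0.0022 = 63.22 m³/s.
Channel B: With bottom width b = 4.4 m and side slope z = 2: A = (b + zy)y = (4.4 + 2×6.63)×6.63 = 117.1 m²; P = b + 2y√(1+z²) = 4.4 + 2×6.63×2.236 = 34.05 m. Hydraulic radius R = A/P = 117.1/34.05 = 3.439 m. Q_B = (1/0.028)·117.1·3.439^(2/3)·√0.0022 = 446.8 m³/s.
The larger discharge is 446.8 m³/s and the smaller is 63.22 m³/s; the ratio is 7.07.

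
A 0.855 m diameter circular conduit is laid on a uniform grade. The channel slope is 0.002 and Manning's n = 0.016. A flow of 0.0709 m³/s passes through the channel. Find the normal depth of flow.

y_n = 0.203 m

Manning's equation rearranged: A R^(2/3) = nQ / (1·√S) = 0.016 × 0.0709 / (√0.002) = 0.02537.
Try y = 0.235 m: A R^(2/3) = 0.03389 — high.
Try y = 0.17 m: A R^(2/3) = 0.01776 — low.
Try y = 0.203 m: A R^(2/3) = 0.02537 — matches.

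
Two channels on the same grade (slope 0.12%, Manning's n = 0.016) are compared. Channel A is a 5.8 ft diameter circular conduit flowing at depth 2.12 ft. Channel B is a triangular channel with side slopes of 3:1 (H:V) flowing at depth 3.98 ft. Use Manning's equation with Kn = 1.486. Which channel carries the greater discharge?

channel B

Channel A: For a circular section of diameter D = 5.8 ft at depth y = 2.12 ft, the central angle is θ = 2 arccos(1 − 2y/D) = 2.597 rad. Then A = (D²/8)(θ − sin θ) = 8.742 ft² and P = Dθ/2 = 7.531 ft. Hydraulic radius R = A/P = 8.742/7.531 = 1.161 ft. Q_A = (1.486/0.016)·8.742·1.161^(2/3)·√0.0012 = 31.06 ft³/s.
Channel B: For a triangular section with side slope z = 3: A = zy² = 3×3.98² = 47.52 ft²; P = 2y√(1+z²) = 2×3.98×3.162 = 25.17 ft. Hydraulic radius R = A/P = 47.52/25.17 = 1.888 ft. Q_B = (1.486/0.016)·47.52·1.888^(2/3)·√0.0012 = 233.5 ft³/s.
Q_A = 31.06 ft³/s vs Q_B = 233.5 ft³/s, so channel B carries more.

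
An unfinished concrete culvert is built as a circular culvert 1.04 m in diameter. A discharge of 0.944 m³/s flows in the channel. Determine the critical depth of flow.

y_c = 0.549 m

At critical depth, Q² T / (g A³) = 1, i.e. A³/T = Q²/g = 0.944²/9.81 = 0.09084.
Try y = 0.7 m: A³/T = 0.2305 — too large.
Try y = 0.38 m: A³/T = 0.02213 — too small.
Try y = 0.549 m: A³/T = 0.09065 — matches.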